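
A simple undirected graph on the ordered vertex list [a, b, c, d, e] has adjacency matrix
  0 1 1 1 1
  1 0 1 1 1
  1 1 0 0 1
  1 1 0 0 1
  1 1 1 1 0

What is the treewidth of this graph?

A width-3 tree decomposition is:
Bags: B1 = {a, b, c, e}  B2 = {a, b, d, e}
Tree: B1–B2
Every bag has size at most 4, so the width is 4 − 1 = 3 and tw(G) ≤ 3. For the lower bound, the 4 vertices {a, b, d, e} are pairwise adjacent, and any tree decomposition puts a clique entirely inside one bag — forcing width ≥ 3. Combining the bounds, tw(G) = 3.

3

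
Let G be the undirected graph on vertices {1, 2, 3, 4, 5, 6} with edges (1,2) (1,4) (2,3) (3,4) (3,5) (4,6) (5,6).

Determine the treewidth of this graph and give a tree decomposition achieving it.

Treewidth 2.
One optimal decomposition is:
Bags: B1 = {3, 5, 6}  B2 = {3, 4, 6}  B3 = {2, 3, 4}  B4 = {1, 2, 4}
Tree: B1–B2, B2–B3, B3–B4

Every bag has size at most 3, so the width is 3 − 1 = 2 and tw(G) ≤ 2. The edges 5–6–4–3–5 form a cycle, so G is not a tree and its treewidth is at least 2. Therefore the treewidth is 2.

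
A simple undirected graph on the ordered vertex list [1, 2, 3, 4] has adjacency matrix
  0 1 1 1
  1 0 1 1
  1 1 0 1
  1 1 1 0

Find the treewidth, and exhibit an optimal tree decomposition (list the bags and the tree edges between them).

With just one bag of size 4, the width is 4 − 1 = 3, so tw(G) ≤ 3. Conversely, {1, 2, 3, 4} is a clique of size 4, and the vertices of any clique must share a bag in every tree decomposition; so some bag has ≥ 4 vertices and tw(G) ≥ 3. Therefore the treewidth is 3.

Treewidth 3.
One such decomposition:
Bags: B1 = {1, 2, 3, 4}
Tree: (single bag)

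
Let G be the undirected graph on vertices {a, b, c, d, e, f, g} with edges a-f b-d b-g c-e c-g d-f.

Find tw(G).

1

A width-1 tree decomposition is:
Bags: B1 = {c, e}  B2 = {c, g}  B3 = {b, g}  B4 = {b, d}  B5 = {d, f}  B6 = {a, f}
Tree: B1–B2, B2–B3, B3–B4, B4–B5, B5–B6
Each bag holds 2 vertices, so the decomposition has width 1, which upper-bounds the treewidth. Any graph with an edge has treewidth ≥ 1, and G has the edge e–c. The upper and lower bounds meet at 1, so that is the treewidth.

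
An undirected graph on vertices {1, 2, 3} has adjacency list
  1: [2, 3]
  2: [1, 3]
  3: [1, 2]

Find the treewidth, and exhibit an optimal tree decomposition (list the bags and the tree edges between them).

Treewidth 2.
Bags: B1 = {1, 2, 3}
Tree: (single bag)

With just one bag of size 3, the width is 3 − 1 = 2, so tw(G) ≤ 2. For the lower bound, the 3 vertices {1, 2, 3} are pairwise adjacent, and any tree decomposition puts a clique entirely inside one bag — forcing width ≥ 2. Combining the bounds, tw(G) = 2.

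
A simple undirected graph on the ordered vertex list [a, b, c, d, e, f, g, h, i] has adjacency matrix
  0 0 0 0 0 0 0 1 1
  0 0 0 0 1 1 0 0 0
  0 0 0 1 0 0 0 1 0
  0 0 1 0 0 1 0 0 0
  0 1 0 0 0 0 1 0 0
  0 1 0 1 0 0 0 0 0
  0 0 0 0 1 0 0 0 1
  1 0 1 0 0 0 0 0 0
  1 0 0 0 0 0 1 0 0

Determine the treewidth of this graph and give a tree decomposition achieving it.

Treewidth 2.
One such decomposition:
Bags: B1 = {b, d, f}  B2 = {b, d, e}  B3 = {d, e, g}  B4 = {d, g, i}  B5 = {a, d, i}  B6 = {a, d, h}  B7 = {c, d, h}
Tree: B1–B2, B2–B3, B3–B4, B4–B5, B5–B6, B6–B7

Each bag holds 3 vertices, so the decomposition has width 2, which upper-bounds the treewidth. Since d–f–b–e–g–i–a–h–c–d is a cycle in G, G is not acyclic. Forests are exactly the graphs of treewidth ≤ 1, so tw(G) ≥ 2. The upper and lower bounds meet at 2, so that is the treewidth.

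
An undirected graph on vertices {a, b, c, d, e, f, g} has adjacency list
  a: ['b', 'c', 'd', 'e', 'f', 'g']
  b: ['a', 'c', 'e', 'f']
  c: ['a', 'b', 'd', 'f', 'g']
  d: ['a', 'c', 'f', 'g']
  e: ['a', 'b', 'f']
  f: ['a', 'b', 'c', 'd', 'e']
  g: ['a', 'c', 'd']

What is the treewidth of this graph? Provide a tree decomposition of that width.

Treewidth 3.
Bags: B1 = {a, b, c, f}  B2 = {a, b, e, f}  B3 = {a, c, d, f}  B4 = {a, c, d, g}
Tree: B1–B2, B1–B3, B3–B4

The largest bag has 4 vertices, giving width 3; this decomposition certifies tw(G) ≤ 3. Conversely, {a, c, d, g} is a clique of size 4, and the vertices of any clique must share a bag in every tree decomposition; so some bag has ≥ 4 vertices and tw(G) ≥ 3. Therefore the treewidth is 3.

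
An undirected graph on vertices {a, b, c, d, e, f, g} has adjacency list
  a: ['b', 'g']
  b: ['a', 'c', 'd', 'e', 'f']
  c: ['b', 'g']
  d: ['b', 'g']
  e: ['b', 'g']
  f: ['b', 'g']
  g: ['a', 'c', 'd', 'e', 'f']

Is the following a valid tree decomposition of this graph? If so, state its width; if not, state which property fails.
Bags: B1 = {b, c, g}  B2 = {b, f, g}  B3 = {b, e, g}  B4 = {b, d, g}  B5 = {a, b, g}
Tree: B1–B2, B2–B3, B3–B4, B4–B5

Yes; width 2.

Vertex coverage: the bags together contain {a, b, c, d, e, f, g}, the full vertex set. Edge coverage: each edge of G has both endpoints in at least one bag. Running intersection: for every vertex, the bags containing it form a connected subtree. All three properties hold, so this is a valid tree decomposition of width max|bag| − 1 = 2, and hence tw(G) ≤ 2.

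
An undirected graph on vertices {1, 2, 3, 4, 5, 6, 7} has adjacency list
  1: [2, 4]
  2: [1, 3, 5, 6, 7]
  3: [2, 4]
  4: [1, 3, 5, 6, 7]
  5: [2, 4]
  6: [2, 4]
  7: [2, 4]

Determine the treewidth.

2

A width-2 tree decomposition is:
Bags: B1 = {2, 4, 7}  B2 = {2, 3, 4}  B3 = {2, 4, 6}  B4 = {1, 2, 4}  B5 = {2, 4, 5}
Tree: B1–B2, B2–B3, B3–B4, B4–B5
Each bag holds 3 vertices, so the decomposition has width 2, which upper-bounds the treewidth. Since 2–7–4–3–2 is a cycle in G, G is not acyclic. Forests are exactly the graphs of treewidth ≤ 1, so tw(G) ≥ 2. Hence tw(G) = 2 exactly.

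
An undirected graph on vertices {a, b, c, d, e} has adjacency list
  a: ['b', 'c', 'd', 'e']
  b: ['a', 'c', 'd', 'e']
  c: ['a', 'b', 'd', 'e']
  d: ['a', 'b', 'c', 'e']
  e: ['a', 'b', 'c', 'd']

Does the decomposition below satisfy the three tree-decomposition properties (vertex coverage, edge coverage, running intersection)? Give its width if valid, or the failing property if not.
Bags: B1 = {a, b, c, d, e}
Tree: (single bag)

Yes; width 4.

Every vertex of G appears in some bag (union = {a, b, c, d, e}); every edge is covered by a bag; and for each vertex v the set of bags containing v is connected in the bag tree. The decomposition is therefore valid. The largest bag has 5 vertices, so the width is 4.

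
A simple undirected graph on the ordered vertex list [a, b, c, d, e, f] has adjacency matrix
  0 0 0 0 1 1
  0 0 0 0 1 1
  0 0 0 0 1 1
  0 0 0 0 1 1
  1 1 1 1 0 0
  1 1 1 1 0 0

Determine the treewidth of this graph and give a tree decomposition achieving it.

Treewidth 2.
Bags: B1 = {c, e, f}  B2 = {a, e, f}  B3 = {d, e, f}  B4 = {b, e, f}
Tree: B1–B2, B2–B3, B3–B4

Every bag has size at most 3, so the width is 3 − 1 = 2 and tw(G) ≤ 2. The edges f–c–e–a–f form a cycle, so G is not a tree and its treewidth is at least 2. The upper and lower bounds meet at 2, so that is the treewidth.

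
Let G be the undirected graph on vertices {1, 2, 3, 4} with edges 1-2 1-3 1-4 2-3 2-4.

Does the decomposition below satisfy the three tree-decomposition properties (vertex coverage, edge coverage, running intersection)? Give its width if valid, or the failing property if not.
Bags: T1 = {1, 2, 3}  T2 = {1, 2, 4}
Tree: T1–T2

Yes; width 2.

Every vertex of G appears in some bag (union = {1, 2, 3, 4}); every edge is covered by a bag; and for each vertex v the set of bags containing v is connected in the bag tree. The decomposition is therefore valid. The largest bag has 3 vertices, so the width is 2.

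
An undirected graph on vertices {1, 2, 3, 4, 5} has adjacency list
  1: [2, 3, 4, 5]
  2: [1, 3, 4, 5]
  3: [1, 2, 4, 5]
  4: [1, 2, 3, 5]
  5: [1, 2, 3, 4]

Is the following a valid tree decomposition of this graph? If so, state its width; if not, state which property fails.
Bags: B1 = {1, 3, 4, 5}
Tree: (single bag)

No — vertex 2 appears in no bag.

A tree decomposition must satisfy three properties: every vertex lies in some bag; for every edge, both endpoints lie together in some bag; and for every vertex, the bags containing it form a connected subtree. Here vertex 2 appears in no bag, so the decomposition is invalid.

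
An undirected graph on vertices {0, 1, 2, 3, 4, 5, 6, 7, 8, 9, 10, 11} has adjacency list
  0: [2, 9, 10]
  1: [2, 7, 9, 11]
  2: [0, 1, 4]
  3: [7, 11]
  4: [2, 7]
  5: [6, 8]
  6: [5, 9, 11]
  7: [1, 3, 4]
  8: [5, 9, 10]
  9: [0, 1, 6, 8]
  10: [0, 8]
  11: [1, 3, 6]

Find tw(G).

A width-3 tree decomposition is:
Bags: B1 = {2, 3, 4, 7}  B2 = {1, 2, 3, 7}  B3 = {1, 2, 3, 11}  B4 = {0, 1, 2, 11}  B5 = {0, 1, 9, 11}  B6 = {0, 6, 9, 11}  B7 = {0, 6, 9, 10}  B8 = {6, 8, 9, 10}  B9 = {5, 6, 8, 10}
Tree: B1–B2, B2–B3, B3–B4, B4–B5, B5–B6, B6–B7, B7–B8, B8–B9
Every bag has size at most 4, so the width is 4 − 1 = 3 and tw(G) ≤ 3. For the lower bound: the 4 vertex sets {3,4,7}, {2}, {1}, {0,6,9,11} are disjoint, each induces a connected subgraph, and every pair is joined by at least one edge of G. Contracting each set to a single vertex therefore yields K_{4} as a minor, and since treewidth is minor-monotone, tw(G) ≥ tw(K_{4}) = 3. The upper and lower bounds meet at 3, so that is the treewidth.

3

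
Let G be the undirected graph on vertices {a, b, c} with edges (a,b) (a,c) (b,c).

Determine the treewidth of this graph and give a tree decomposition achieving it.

A single bag containing all 3 vertices is trivially a valid decomposition of width 2. For the lower bound, the 3 vertices {a, b, c} are pairwise adjacent, and any tree decomposition puts a clique entirely inside one bag — forcing width ≥ 2. Combining the bounds, tw(G) = 2.

Treewidth 2.
One optimal decomposition is:
Bags: B1 = {a, b, c}
Tree: (single bag)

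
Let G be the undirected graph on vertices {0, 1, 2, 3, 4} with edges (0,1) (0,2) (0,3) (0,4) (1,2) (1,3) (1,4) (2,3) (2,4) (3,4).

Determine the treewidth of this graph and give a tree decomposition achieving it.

A single bag containing all 5 vertices is trivially a valid decomposition of width 4. On the other hand G contains the 5-clique {0, 1, 2, 3, 4}. A clique must lie in a single bag of any decomposition, so no decomposition can have width below 4. Hence tw(G) = 4 exactly.

Treewidth 4.
One optimal decomposition is:
Bags: B1 = {0, 1, 2, 3, 4}
Tree: (single bag)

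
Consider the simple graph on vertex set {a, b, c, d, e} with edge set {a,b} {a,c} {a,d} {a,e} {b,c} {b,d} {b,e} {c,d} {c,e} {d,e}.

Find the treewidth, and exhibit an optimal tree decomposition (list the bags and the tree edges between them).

With just one bag of size 5, the width is 5 − 1 = 4, so tw(G) ≤ 4. For the lower bound, the 5 vertices {a, b, c, d, e} are pairwise adjacent, and any tree decomposition puts a clique entirely inside one bag — forcing width ≥ 4. The upper and lower bounds meet at 4, so that is the treewidth.

Treewidth 4.
One optimal decomposition is:
Bags: B1 = {a, b, c, d, e}
Tree: (single bag)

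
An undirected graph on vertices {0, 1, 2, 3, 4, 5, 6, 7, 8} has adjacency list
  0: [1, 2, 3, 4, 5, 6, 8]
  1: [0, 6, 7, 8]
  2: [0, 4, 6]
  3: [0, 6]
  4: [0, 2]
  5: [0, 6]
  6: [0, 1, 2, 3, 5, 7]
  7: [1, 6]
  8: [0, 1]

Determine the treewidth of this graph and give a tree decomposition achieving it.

The largest bag has 3 vertices, giving width 2; this decomposition certifies tw(G) ≤ 2. On the other hand G contains the 3-clique {0, 1, 8}. A clique must lie in a single bag of any decomposition, so no decomposition can have width below 2. Combining the bounds, tw(G) = 2.

Treewidth 2.
Bags: B1 = {0, 1, 6}  B2 = {0, 5, 6}  B3 = {0, 3, 6}  B4 = {0, 2, 6}  B5 = {0, 2, 4}  B6 = {0, 1, 8}  B7 = {1, 6, 7}
Tree: B1–B2, B2–B3, B2–B4, B4–B5, B1–B6, B1–B7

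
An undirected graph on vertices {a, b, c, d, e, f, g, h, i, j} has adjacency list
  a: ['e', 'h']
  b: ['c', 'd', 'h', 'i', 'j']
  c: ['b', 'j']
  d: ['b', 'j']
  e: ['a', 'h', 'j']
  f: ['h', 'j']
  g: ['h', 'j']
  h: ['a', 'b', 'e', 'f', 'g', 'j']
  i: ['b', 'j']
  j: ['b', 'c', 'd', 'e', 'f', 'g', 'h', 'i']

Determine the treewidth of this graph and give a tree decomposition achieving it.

Treewidth 2.
One optimal decomposition is:
Bags: B1 = {f, h, j}  B2 = {g, h, j}  B3 = {b, h, j}  B4 = {e, h, j}  B5 = {a, e, h}  B6 = {b, c, j}  B7 = {b, i, j}  B8 = {b, d, j}
Tree: B1–B2, B1–B3, B3–B4, B4–B5, B3–B6, B3–B7, B6–B8

Each bag holds 3 vertices, so the decomposition has width 2, which upper-bounds the treewidth. On the other hand G contains the 3-clique {b, d, j}. A clique must lie in a single bag of any decomposition, so no decomposition can have width below 2. Therefore the treewidth is 2.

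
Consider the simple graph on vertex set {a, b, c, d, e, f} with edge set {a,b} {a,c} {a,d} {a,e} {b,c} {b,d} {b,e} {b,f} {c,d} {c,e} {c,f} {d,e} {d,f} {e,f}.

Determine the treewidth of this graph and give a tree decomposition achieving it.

Every bag has size at most 5, so the width is 5 − 1 = 4 and tw(G) ≤ 4. On the other hand G contains the 5-clique {b, c, d, e, f}. A clique must lie in a single bag of any decomposition, so no decomposition can have width below 4. Combining the bounds, tw(G) = 4.

Treewidth 4.
Bags: B1 = {b, c, d, e, f}  B2 = {a, b, c, d, e}
Tree: B1–B2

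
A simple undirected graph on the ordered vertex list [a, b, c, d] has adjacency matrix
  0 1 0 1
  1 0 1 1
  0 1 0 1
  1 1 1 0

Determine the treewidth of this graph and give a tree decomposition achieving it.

Each bag holds 3 vertices, so the decomposition has width 2, which upper-bounds the treewidth. For the lower bound, the 3 vertices {b, c, d} are pairwise adjacent, and any tree decomposition puts a clique entirely inside one bag — forcing width ≥ 2. Therefore the treewidth is 2.

Treewidth 2.
One optimal decomposition is:
Bags: B1 = {a, b, d}  B2 = {b, c, d}
Tree: B1–B2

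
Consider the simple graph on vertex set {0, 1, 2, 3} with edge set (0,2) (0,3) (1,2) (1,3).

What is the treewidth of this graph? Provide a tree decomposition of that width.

Each bag holds 3 vertices, so the decomposition has width 2, which upper-bounds the treewidth. For the lower bound, G contains the cycle 0–2–1–3–0, so G is not a forest; only forests have treewidth ≤ 1, hence tw(G) ≥ 2. Hence tw(G) = 2 exactly.

Treewidth 2.
Bags: B1 = {0, 1, 2}  B2 = {0, 1, 3}
Tree: B1–B2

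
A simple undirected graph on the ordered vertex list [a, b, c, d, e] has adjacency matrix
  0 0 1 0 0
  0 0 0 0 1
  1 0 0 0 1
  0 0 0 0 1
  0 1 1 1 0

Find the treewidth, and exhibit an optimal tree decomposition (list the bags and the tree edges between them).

Treewidth 1.
One such decomposition:
Bags: B1 = {c, e}  B2 = {b, e}  B3 = {a, c}  B4 = {d, e}
Tree: B1–B2, B1–B3, B1–B4

The largest bag has 2 vertices, giving width 1; this decomposition certifies tw(G) ≤ 1. Since G has at least one edge (e.g. c–e), it is not an edgeless graph, so tw(G) ≥ 1. Therefore the treewidth is 1.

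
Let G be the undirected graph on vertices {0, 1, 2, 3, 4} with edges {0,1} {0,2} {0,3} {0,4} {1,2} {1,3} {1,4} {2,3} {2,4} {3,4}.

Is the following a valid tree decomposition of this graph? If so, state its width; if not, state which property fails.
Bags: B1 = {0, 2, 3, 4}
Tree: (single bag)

A tree decomposition must satisfy three properties: every vertex lies in some bag; for every edge, both endpoints lie together in some bag; and for every vertex, the bags containing it form a connected subtree. Here vertex 1 appears in no bag, so the decomposition is invalid.

No — vertex 1 appears in no bag.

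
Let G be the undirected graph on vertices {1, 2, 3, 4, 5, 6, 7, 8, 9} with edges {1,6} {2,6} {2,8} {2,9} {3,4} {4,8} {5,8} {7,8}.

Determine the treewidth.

1

A width-1 tree decomposition is:
Bags: B1 = {4, 8}  B2 = {2, 8}  B3 = {5, 8}  B4 = {2, 6}  B5 = {1, 6}  B6 = {3, 4}  B7 = {2, 9}  B8 = {7, 8}
Tree: B1–B2, B2–B3, B2–B4, B4–B5, B1–B6, B2–B7, B1–B8
The largest bag has 2 vertices, giving width 1; this decomposition certifies tw(G) ≤ 1. Any graph with an edge has treewidth ≥ 1, and G has the edge 8–4. The upper and lower bounds meet at 1, so that is the treewidth.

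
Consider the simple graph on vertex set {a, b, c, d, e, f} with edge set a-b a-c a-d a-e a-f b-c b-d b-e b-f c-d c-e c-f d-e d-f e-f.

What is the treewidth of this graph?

5

A width-5 tree decomposition is:
Bags: B1 = {a, b, c, d, e, f}
Tree: (single bag)
With just one bag of size 6, the width is 6 − 1 = 5, so tw(G) ≤ 5. Conversely, {a, b, c, d, e, f} is a clique of size 6, and the vertices of any clique must share a bag in every tree decomposition; so some bag has ≥ 6 vertices and tw(G) ≥ 5. The upper and lower bounds meet at 5, so that is the treewidth.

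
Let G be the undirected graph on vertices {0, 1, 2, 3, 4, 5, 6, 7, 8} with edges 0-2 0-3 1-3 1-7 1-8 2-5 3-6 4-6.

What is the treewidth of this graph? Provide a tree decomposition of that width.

Treewidth 1.
One such decomposition:
Bags: B1 = {1, 3}  B2 = {0, 3}  B3 = {1, 7}  B4 = {1, 8}  B5 = {0, 2}  B6 = {3, 6}  B7 = {2, 5}  B8 = {4, 6}
Tree: B1–B2, B1–B3, B3–B4, B2–B5, B1–B6, B5–B7, B6–B8

The largest bag has 2 vertices, giving width 1; this decomposition certifies tw(G) ≤ 1. Since G has at least one edge (e.g. 3–1), it is not an edgeless graph, so tw(G) ≥ 1. Therefore the treewidth is 1.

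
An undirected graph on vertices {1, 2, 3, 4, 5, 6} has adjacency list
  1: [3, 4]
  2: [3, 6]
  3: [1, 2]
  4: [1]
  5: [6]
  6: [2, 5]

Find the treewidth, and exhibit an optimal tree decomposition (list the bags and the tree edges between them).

Every bag has size at most 2, so the width is 2 − 1 = 1 and tw(G) ≤ 1. Any graph with an edge has treewidth ≥ 1, and G has the edge 4–1. The upper and lower bounds meet at 1, so that is the treewidth.

Treewidth 1.
One such decomposition:
Bags: B1 = {1, 4}  B2 = {1, 3}  B3 = {2, 3}  B4 = {2, 6}  B5 = {5, 6}
Tree: B1–B2, B2–B3, B3–B4, B4–B5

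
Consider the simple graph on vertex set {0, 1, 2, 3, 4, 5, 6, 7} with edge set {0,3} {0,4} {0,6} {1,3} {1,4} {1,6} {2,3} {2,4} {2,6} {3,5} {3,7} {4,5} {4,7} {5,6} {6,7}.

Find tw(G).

3

A width-3 tree decomposition is:
Bags: B1 = {2, 3, 4, 6}  B2 = {3, 4, 6, 7}  B3 = {3, 4, 5, 6}  B4 = {1, 3, 4, 6}  B5 = {0, 3, 4, 6}
Tree: B1–B2, B2–B3, B3–B4, B4–B5
Each bag holds 4 vertices, so the decomposition has width 3, which upper-bounds the treewidth. For the lower bound: the 4 vertex sets {2,6}, {3,7}, {4}, {5} are disjoint, each induces a connected subgraph, and every pair is joined by at least one edge of G. Contracting each set to a single vertex therefore yields K_{4} as a minor, and since treewidth is minor-monotone, tw(G) ≥ tw(K_{4}) = 3. Hence tw(G) = 3 exactly.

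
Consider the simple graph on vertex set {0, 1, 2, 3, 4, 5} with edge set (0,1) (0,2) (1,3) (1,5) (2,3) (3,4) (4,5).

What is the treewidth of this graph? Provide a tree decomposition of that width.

The largest bag has 3 vertices, giving width 2; this decomposition certifies tw(G) ≤ 2. The edges 4–5–1–3–4 form a cycle, so G is not a tree and its treewidth is at least 2. Therefore the treewidth is 2.

Treewidth 2.
Bags: B1 = {3, 4, 5}  B2 = {1, 3, 5}  B3 = {1, 2, 3}  B4 = {0, 1, 2}
Tree: B1–B2, B2–B3, B3–B4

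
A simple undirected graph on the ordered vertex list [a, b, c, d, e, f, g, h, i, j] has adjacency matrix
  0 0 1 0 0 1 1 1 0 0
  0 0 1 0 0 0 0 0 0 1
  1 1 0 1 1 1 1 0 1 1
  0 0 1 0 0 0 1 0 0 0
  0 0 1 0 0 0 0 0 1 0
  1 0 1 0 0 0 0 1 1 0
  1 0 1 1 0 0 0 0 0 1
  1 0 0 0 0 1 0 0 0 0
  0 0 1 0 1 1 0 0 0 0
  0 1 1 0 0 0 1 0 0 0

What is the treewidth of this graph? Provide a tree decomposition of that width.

Treewidth 2.
One optimal decomposition is:
Bags: B1 = {a, f, h}  B2 = {a, c, f}  B3 = {a, c, g}  B4 = {c, g, j}  B5 = {c, f, i}  B6 = {c, d, g}  B7 = {c, e, i}  B8 = {b, c, j}
Tree: B1–B2, B2–B3, B3–B4, B2–B5, B4–B6, B5–B7, B4–B8

The largest bag has 3 vertices, giving width 2; this decomposition certifies tw(G) ≤ 2. Conversely, {a, f, h} is a clique of size 3, and the vertices of any clique must share a bag in every tree decomposition; so some bag has ≥ 3 vertices and tw(G) ≥ 2. The upper and lower bounds meet at 2, so that is the treewidth.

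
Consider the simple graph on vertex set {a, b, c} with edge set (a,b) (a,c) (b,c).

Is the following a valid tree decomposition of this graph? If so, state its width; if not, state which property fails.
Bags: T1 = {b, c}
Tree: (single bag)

A tree decomposition must satisfy three properties: every vertex lies in some bag; for every edge, both endpoints lie together in some bag; and for every vertex, the bags containing it form a connected subtree. Here vertex a appears in no bag, so the decomposition is invalid.

No — vertex a appears in no bag.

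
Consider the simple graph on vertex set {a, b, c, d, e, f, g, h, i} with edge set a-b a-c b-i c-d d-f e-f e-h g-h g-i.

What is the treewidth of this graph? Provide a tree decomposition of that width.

Each bag holds 3 vertices, so the decomposition has width 2, which upper-bounds the treewidth. For the lower bound, G contains the cycle b–a–c–d–f–e–h–g–i–b, so G is not a forest; only forests have treewidth ≤ 1, hence tw(G) ≥ 2. Hence tw(G) = 2 exactly.

Treewidth 2.
Bags: B1 = {a, b, c}  B2 = {b, c, d}  B3 = {b, d, f}  B4 = {b, e, f}  B5 = {b, e, h}  B6 = {b, g, h}  B7 = {b, g, i}
Tree: B1–B2, B2–B3, B3–B4, B4–B5, B5–B6, B6–B7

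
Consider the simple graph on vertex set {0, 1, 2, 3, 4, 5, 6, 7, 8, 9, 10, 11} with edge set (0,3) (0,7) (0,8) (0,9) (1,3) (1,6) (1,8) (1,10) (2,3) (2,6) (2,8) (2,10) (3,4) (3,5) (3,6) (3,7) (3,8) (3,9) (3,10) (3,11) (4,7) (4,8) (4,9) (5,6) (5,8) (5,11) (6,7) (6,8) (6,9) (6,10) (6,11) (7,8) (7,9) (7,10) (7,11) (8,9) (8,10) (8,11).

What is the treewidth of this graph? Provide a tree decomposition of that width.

Treewidth 4.
One optimal decomposition is:
Bags: B1 = {3, 6, 7, 8, 10}  B2 = {3, 6, 7, 8, 9}  B3 = {2, 3, 6, 8, 10}  B4 = {0, 3, 7, 8, 9}  B5 = {3, 6, 7, 8, 11}  B6 = {3, 5, 6, 8, 11}  B7 = {1, 3, 6, 8, 10}  B8 = {3, 4, 7, 8, 9}
Tree: B1–B2, B1–B3, B2–B4, B1–B5, B5–B6, B3–B7, B2–B8

The largest bag has 5 vertices, giving width 4; this decomposition certifies tw(G) ≤ 4. On the other hand G contains the 5-clique {0, 3, 7, 8, 9}. A clique must lie in a single bag of any decomposition, so no decomposition can have width below 4. Therefore the treewidth is 4.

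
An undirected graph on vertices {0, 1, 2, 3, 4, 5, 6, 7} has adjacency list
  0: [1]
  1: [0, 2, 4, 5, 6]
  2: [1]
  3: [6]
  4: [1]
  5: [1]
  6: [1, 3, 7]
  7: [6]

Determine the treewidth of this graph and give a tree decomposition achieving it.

Treewidth 1.
Bags: B1 = {1, 6}  B2 = {1, 2}  B3 = {0, 1}  B4 = {6, 7}  B5 = {3, 6}  B6 = {1, 5}  B7 = {1, 4}
Tree: B1–B2, B1–B3, B1–B4, B4–B5, B3–B6, B6–B7

The largest bag has 2 vertices, giving width 1; this decomposition certifies tw(G) ≤ 1. Since G has at least one edge (e.g. 6–1), it is not an edgeless graph, so tw(G) ≥ 1. The upper and lower bounds meet at 1, so that is the treewidth.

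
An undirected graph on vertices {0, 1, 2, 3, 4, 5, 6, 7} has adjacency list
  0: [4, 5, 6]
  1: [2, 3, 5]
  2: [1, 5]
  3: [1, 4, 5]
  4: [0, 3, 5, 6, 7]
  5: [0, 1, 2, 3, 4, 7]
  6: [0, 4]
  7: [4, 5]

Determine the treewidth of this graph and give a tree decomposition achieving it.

Treewidth 2.
Bags: B1 = {1, 3, 5}  B2 = {1, 2, 5}  B3 = {3, 4, 5}  B4 = {4, 5, 7}  B5 = {0, 4, 5}  B6 = {0, 4, 6}
Tree: B1–B2, B1–B3, B3–B4, B4–B5, B5–B6

Each bag holds 3 vertices, so the decomposition has width 2, which upper-bounds the treewidth. For the lower bound, the 3 vertices {1, 2, 5} are pairwise adjacent, and any tree decomposition puts a clique entirely inside one bag — forcing width ≥ 2. The upper and lower bounds meet at 2, so that is the treewidth.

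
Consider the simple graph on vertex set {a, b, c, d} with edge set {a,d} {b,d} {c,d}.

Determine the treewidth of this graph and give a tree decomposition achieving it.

Treewidth 1.
One such decomposition:
Bags: B1 = {b, d}  B2 = {a, d}  B3 = {c, d}
Tree: B1–B2, B1–B3

Every bag has size at most 2, so the width is 2 − 1 = 1 and tw(G) ≤ 1. Since G has at least one edge (e.g. b–d), it is not an edgeless graph, so tw(G) ≥ 1. Combining the bounds, tw(G) = 1.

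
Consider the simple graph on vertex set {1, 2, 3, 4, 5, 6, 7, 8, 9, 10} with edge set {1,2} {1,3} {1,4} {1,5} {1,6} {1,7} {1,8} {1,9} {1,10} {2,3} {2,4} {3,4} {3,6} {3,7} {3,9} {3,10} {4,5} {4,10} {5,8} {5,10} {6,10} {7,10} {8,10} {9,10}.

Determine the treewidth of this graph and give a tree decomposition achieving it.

Treewidth 3.
Bags: B1 = {1, 3, 9, 10}  B2 = {1, 3, 4, 10}  B3 = {1, 3, 7, 10}  B4 = {1, 4, 5, 10}  B5 = {1, 5, 8, 10}  B6 = {1, 2, 3, 4}  B7 = {1, 3, 6, 10}
Tree: B1–B2, B1–B3, B2–B4, B4–B5, B2–B6, B2–B7

Every bag has size at most 4, so the width is 4 − 1 = 3 and tw(G) ≤ 3. On the other hand G contains the 4-clique {1, 2, 3, 4}. A clique must lie in a single bag of any decomposition, so no decomposition can have width below 3. Hence tw(G) = 3 exactly.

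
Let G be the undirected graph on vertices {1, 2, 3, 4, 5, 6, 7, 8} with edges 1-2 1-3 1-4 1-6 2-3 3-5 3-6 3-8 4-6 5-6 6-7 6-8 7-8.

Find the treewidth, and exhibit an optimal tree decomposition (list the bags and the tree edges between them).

Treewidth 2.
Bags: B1 = {1, 4, 6}  B2 = {1, 3, 6}  B3 = {3, 6, 8}  B4 = {6, 7, 8}  B5 = {3, 5, 6}  B6 = {1, 2, 3}
Tree: B1–B2, B2–B3, B3–B4, B2–B5, B2–B6

Every bag has size at most 3, so the width is 3 − 1 = 2 and tw(G) ≤ 2. For the lower bound, the 3 vertices {1, 2, 3} are pairwise adjacent, and any tree decomposition puts a clique entirely inside one bag — forcing width ≥ 2. Therefore the treewidth is 2.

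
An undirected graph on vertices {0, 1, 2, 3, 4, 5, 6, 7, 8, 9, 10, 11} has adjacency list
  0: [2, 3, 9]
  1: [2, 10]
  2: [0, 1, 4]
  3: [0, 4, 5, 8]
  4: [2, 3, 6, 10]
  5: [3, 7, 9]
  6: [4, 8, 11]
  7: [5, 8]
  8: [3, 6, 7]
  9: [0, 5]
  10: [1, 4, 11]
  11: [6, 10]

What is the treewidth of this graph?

3

A width-3 tree decomposition is:
Bags: B1 = {1, 6, 10, 11}  B2 = {1, 4, 6, 10}  B3 = {1, 2, 4, 6}  B4 = {2, 4, 6, 8}  B5 = {2, 3, 4, 8}  B6 = {0, 2, 3, 8}  B7 = {0, 3, 7, 8}  B8 = {0, 3, 5, 7}  B9 = {0, 5, 7, 9}
Tree: B1–B2, B2–B3, B3–B4, B4–B5, B5–B6, B6–B7, B7–B8, B8–B9
Each bag holds 4 vertices, so the decomposition has width 3, which upper-bounds the treewidth. For the lower bound: the 4 vertex sets {1,10,11}, {6}, {4}, {0,2,3,8} are disjoint, each induces a connected subgraph, and every pair is joined by at least one edge of G. Contracting each set to a single vertex therefore yields K_{4} as a minor, and since treewidth is minor-monotone, tw(G) ≥ tw(K_{4}) = 3. Combining the bounds, tw(G) = 3.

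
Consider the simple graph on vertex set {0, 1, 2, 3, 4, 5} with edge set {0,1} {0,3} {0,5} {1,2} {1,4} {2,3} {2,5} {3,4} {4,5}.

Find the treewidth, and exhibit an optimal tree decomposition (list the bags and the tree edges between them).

Treewidth 3.
One optimal decomposition is:
Bags: B1 = {1, 3, 4, 5}  B2 = {0, 1, 3, 5}  B3 = {1, 2, 3, 5}
Tree: B1–B2, B2–B3

Every bag has size at most 4, so the width is 4 − 1 = 3 and tw(G) ≤ 3. For the lower bound: the 4 vertex sets {1,4}, {0,5}, {3}, {2} are disjoint, each induces a connected subgraph, and every pair is joined by at least one edge of G. Contracting each set to a single vertex therefore yields K_{4} as a minor, and since treewidth is minor-monotone, tw(G) ≥ tw(K_{4}) = 3. Therefore the treewidth is 3.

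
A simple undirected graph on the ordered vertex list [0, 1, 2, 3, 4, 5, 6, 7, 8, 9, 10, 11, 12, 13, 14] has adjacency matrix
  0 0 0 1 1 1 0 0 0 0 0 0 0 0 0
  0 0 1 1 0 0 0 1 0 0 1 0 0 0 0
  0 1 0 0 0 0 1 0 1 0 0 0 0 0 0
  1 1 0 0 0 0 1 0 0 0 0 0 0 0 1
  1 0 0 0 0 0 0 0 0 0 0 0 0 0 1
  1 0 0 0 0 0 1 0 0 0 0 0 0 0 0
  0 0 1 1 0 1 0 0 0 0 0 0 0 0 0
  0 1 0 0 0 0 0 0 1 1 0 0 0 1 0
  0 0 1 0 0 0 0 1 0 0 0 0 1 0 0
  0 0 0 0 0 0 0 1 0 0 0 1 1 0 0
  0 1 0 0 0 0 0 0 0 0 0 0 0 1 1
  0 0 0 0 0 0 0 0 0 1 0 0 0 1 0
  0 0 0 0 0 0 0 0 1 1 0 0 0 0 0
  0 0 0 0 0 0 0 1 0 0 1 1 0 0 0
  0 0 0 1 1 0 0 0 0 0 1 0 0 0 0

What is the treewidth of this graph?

A width-3 tree decomposition is:
Bags: B1 = {9, 11, 12, 13}  B2 = {7, 9, 12, 13}  B3 = {7, 8, 12, 13}  B4 = {7, 8, 10, 13}  B5 = {1, 7, 8, 10}  B6 = {1, 2, 8, 10}  B7 = {1, 2, 10, 14}  B8 = {1, 2, 3, 14}  B9 = {2, 3, 6, 14}  B10 = {3, 4, 6, 14}  B11 = {0, 3, 4, 6}  B12 = {0, 4, 5, 6}
Tree: B1–B2, B2–B3, B3–B4, B4–B5, B5–B6, B6–B7, B7–B8, B8–B9, B9–B10, B10–B11, B11–B12
Every bag has size at most 4, so the width is 4 − 1 = 3 and tw(G) ≤ 3. For the lower bound: the 4 vertex sets {9,11,12}, {13}, {7}, {1,2,8,10} are disjoint, each induces a connected subgraph, and every pair is joined by at least one edge of G. Contracting each set to a single vertex therefore yields K_{4} as a minor, and since treewidth is minor-monotone, tw(G) ≥ tw(K_{4}) = 3. Combining the bounds, tw(G) = 3.

3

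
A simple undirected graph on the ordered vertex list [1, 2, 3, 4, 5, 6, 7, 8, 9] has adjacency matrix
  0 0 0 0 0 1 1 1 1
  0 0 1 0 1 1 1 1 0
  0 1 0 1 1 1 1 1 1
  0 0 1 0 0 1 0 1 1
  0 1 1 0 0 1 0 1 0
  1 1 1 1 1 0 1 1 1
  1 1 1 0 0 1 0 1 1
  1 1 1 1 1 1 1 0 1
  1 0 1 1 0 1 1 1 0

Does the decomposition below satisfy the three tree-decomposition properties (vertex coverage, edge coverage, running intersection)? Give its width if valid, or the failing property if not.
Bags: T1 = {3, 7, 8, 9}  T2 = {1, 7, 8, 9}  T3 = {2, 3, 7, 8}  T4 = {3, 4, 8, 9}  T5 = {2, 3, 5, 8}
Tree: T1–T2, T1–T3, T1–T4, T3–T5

A tree decomposition must satisfy three properties: every vertex lies in some bag; for every edge, both endpoints lie together in some bag; and for every vertex, the bags containing it form a connected subtree. Here vertex 6 appears in no bag, so the decomposition is invalid.

No — vertex 6 appears in no bag.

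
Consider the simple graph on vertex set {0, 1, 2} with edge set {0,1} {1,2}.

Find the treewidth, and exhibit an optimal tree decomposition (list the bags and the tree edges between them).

Each bag holds 2 vertices, so the decomposition has width 1, which upper-bounds the treewidth. G has an edge, so its treewidth is at least 1. The upper and lower bounds meet at 1, so that is the treewidth.

Treewidth 1.
One optimal decomposition is:
Bags: B1 = {0, 1}  B2 = {1, 2}
Tree: B1–B2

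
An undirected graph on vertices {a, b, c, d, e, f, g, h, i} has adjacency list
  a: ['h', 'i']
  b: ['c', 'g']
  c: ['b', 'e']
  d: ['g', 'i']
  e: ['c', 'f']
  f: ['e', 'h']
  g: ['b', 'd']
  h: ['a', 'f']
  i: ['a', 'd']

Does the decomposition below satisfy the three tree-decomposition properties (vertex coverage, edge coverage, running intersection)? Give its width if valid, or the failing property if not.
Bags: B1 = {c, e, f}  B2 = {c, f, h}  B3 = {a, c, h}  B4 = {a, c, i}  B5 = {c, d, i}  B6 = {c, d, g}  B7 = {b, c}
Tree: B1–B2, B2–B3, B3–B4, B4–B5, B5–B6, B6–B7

A tree decomposition must satisfy three properties: every vertex lies in some bag; for every edge, both endpoints lie together in some bag; and for every vertex, the bags containing it form a connected subtree. Here edge (g,b) lies in no bag, so the decomposition is invalid.

No — edge (g,b) lies in no bag.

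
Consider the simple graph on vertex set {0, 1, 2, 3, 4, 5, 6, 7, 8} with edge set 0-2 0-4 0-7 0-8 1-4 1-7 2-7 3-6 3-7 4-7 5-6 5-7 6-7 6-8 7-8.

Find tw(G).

2

A width-2 tree decomposition is:
Bags: B1 = {0, 2, 7}  B2 = {0, 7, 8}  B3 = {0, 4, 7}  B4 = {6, 7, 8}  B5 = {5, 6, 7}  B6 = {3, 6, 7}  B7 = {1, 4, 7}
Tree: B1–B2, B1–B3, B2–B4, B4–B5, B5–B6, B3–B7
The largest bag has 3 vertices, giving width 2; this decomposition certifies tw(G) ≤ 2. On the other hand G contains the 3-clique {0, 7, 8}. A clique must lie in a single bag of any decomposition, so no decomposition can have width below 2. Combining the bounds, tw(G) = 2.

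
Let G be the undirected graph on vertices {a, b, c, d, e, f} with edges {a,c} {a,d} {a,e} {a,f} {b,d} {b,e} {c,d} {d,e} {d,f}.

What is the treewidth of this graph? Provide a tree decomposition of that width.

Treewidth 2.
Bags: B1 = {a, d, e}  B2 = {b, d, e}  B3 = {a, c, d}  B4 = {a, d, f}
Tree: B1–B2, B1–B3, B1–B4

Each bag holds 3 vertices, so the decomposition has width 2, which upper-bounds the treewidth. For the lower bound, the 3 vertices {a, d, e} are pairwise adjacent, and any tree decomposition puts a clique entirely inside one bag — forcing width ≥ 2. The upper and lower bounds meet at 2, so that is the treewidth.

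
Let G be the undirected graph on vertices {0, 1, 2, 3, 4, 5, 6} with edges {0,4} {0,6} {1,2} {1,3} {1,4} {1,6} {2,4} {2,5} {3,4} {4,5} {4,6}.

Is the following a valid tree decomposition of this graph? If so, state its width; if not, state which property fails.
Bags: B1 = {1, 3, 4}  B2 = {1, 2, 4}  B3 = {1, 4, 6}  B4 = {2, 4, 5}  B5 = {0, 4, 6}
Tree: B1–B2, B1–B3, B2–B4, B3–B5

Every vertex of G appears in some bag (union = {0, 1, 2, 3, 4, 5, 6}); every edge is covered by a bag; and for each vertex v the set of bags containing v is connected in the bag tree. The decomposition is therefore valid. The largest bag has 3 vertices, so the width is 2.

Yes; width 2.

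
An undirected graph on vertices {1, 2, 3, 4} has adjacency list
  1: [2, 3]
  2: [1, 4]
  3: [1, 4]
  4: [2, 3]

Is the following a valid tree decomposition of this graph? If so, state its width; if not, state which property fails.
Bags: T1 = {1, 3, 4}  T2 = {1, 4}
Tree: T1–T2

A tree decomposition must satisfy three properties: every vertex lies in some bag; for every edge, both endpoints lie together in some bag; and for every vertex, the bags containing it form a connected subtree. Here vertex 2 appears in no bag, so the decomposition is invalid.

No — vertex 2 appears in no bag.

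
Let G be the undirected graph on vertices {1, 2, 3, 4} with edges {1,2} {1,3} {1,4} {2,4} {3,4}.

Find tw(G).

A width-2 tree decomposition is:
Bags: B1 = {1, 2, 4}  B2 = {1, 3, 4}
Tree: B1–B2
The largest bag has 3 vertices, giving width 2; this decomposition certifies tw(G) ≤ 2. On the other hand G contains the 3-clique {1, 2, 4}. A clique must lie in a single bag of any decomposition, so no decomposition can have width below 2. The upper and lower bounds meet at 2, so that is the treewidth.

2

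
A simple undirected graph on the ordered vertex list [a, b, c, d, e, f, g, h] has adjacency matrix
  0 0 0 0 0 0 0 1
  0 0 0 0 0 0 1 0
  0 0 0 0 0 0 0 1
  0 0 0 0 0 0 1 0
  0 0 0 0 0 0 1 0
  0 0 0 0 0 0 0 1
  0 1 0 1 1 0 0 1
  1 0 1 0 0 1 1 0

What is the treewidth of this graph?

A width-1 tree decomposition is:
Bags: B1 = {c, h}  B2 = {g, h}  B3 = {f, h}  B4 = {e, g}  B5 = {a, h}  B6 = {b, g}  B7 = {d, g}
Tree: B1–B2, B1–B3, B2–B4, B2–B5, B2–B6, B4–B7
Each bag holds 2 vertices, so the decomposition has width 1, which upper-bounds the treewidth. Any graph with an edge has treewidth ≥ 1, and G has the edge h–c. Combining the bounds, tw(G) = 1.

1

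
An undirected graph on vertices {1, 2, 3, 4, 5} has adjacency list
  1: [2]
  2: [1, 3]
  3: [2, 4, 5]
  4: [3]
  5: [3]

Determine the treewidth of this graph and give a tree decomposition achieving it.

The largest bag has 2 vertices, giving width 1; this decomposition certifies tw(G) ≤ 1. Any graph with an edge has treewidth ≥ 1, and G has the edge 1–2. Therefore the treewidth is 1.

Treewidth 1.
One optimal decomposition is:
Bags: B1 = {1, 2}  B2 = {2, 3}  B3 = {3, 5}  B4 = {3, 4}
Tree: B1–B2, B2–B3, B3–B4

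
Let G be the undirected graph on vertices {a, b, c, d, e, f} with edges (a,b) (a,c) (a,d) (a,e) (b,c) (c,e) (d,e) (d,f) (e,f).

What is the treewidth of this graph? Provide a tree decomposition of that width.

The largest bag has 3 vertices, giving width 2; this decomposition certifies tw(G) ≤ 2. Conversely, {a, d, e} is a clique of size 3, and the vertices of any clique must share a bag in every tree decomposition; so some bag has ≥ 3 vertices and tw(G) ≥ 2. Combining the bounds, tw(G) = 2.

Treewidth 2.
One such decomposition:
Bags: B1 = {a, d, e}  B2 = {a, c, e}  B3 = {d, e, f}  B4 = {a, b, c}
Tree: B1–B2, B1–B3, B2–B4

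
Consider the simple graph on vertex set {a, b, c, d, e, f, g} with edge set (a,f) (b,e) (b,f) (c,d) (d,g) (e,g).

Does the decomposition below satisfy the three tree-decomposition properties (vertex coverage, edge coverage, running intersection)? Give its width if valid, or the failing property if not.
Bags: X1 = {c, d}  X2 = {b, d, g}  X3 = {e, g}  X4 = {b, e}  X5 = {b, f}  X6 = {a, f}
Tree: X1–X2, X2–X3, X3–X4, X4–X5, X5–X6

No — bags containing vertex b are not connected in the tree.

A tree decomposition must satisfy three properties: every vertex lies in some bag; for every edge, both endpoints lie together in some bag; and for every vertex, the bags containing it form a connected subtree. Here bags containing vertex b are not connected in the tree, so the decomposition is invalid.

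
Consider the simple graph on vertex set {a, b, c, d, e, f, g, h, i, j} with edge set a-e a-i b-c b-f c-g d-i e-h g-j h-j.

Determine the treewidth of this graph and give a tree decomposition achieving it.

The largest bag has 2 vertices, giving width 1; this decomposition certifies tw(G) ≤ 1. G has an edge, so its treewidth is at least 1. The upper and lower bounds meet at 1, so that is the treewidth.

Treewidth 1.
Bags: B1 = {b, f}  B2 = {b, c}  B3 = {c, g}  B4 = {g, j}  B5 = {h, j}  B6 = {e, h}  B7 = {a, e}  B8 = {a, i}  B9 = {d, i}
Tree: B1–B2, B2–B3, B3–B4, B4–B5, B5–B6, B6–B7, B7–B8, B8–B9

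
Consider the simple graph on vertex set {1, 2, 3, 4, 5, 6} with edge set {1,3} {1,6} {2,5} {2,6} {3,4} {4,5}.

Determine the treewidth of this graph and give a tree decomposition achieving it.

The largest bag has 3 vertices, giving width 2; this decomposition certifies tw(G) ≤ 2. For the lower bound, G contains the cycle 3–1–6–2–5–4–3, so G is not a forest; only forests have treewidth ≤ 1, hence tw(G) ≥ 2. Hence tw(G) = 2 exactly.

Treewidth 2.
One optimal decomposition is:
Bags: B1 = {1, 3, 6}  B2 = {2, 3, 6}  B3 = {2, 3, 5}  B4 = {3, 4, 5}
Tree: B1–B2, B2–B3, B3–B4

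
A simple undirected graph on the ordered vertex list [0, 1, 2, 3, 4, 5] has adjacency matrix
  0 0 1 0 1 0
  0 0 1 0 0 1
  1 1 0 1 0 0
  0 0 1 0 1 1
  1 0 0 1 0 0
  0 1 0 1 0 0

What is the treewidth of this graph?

A width-2 tree decomposition is:
Bags: B1 = {0, 3, 4}  B2 = {0, 2, 3}  B3 = {2, 3, 5}  B4 = {1, 2, 5}
Tree: B1–B2, B2–B3, B3–B4
Every bag has size at most 3, so the width is 3 − 1 = 2 and tw(G) ≤ 2. For the lower bound, G contains the cycle 4–0–2–3–4, so G is not a forest; only forests have treewidth ≤ 1, hence tw(G) ≥ 2. Combining the bounds, tw(G) = 2.

2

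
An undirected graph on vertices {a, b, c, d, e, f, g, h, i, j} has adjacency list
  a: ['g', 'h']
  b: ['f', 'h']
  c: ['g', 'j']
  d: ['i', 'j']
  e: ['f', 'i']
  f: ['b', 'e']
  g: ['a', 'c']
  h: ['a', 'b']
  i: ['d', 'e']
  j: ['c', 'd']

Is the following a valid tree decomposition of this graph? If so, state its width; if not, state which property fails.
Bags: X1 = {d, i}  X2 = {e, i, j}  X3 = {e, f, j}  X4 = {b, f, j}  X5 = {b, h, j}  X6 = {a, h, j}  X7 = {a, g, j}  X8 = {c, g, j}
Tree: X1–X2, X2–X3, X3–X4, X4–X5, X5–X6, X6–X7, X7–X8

A tree decomposition must satisfy three properties: every vertex lies in some bag; for every edge, both endpoints lie together in some bag; and for every vertex, the bags containing it form a connected subtree. Here edge (j,d) lies in no bag, so the decomposition is invalid.

No — edge (j,d) lies in no bag.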